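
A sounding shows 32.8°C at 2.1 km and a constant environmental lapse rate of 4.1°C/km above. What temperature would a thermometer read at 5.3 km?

Environmental to 5300 m: -4.1 × 3.2 km = -13.12°C, so T = 19.68°C.

19.68°C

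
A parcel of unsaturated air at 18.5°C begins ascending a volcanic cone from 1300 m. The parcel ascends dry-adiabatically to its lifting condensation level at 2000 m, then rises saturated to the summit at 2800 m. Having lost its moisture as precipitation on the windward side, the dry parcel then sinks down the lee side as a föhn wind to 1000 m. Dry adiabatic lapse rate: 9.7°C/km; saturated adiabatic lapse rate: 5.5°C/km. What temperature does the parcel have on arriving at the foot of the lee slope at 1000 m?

24.77°C

1300–2000 m, dry: Δz = 0.7 km ⇒ ΔT = -6.79°C; T = 11.71°C
2000–2800 m, saturated: Δz = 0.8 km ⇒ ΔT = -4.4°C; T = 7.31°C
2800–1000 m, dry descent: Δz = 1.8 km ⇒ ΔT = +17.46°C; T = 24.77°C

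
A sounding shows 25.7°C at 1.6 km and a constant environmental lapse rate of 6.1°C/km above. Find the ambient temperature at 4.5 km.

8.01°C

1600 → 4500 m (environmental, 6.1°C/km): ΔT = -6.1 × 2.9 = -17.69°C → T = 8.01°C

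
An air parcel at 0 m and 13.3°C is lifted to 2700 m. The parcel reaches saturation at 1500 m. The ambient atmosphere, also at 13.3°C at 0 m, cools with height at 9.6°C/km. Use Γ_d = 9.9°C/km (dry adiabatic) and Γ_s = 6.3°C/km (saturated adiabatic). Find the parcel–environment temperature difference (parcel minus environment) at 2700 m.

Parcel:
  0–1500 m, dry: Δz = 1.5 km ⇒ ΔT = -14.85°C; T = -1.55°C
  1500–2700 m, saturated: Δz = 1.2 km ⇒ ΔT = -7.56°C; T = -9.11°C
Environment:
  0–2700 m, environment: Δz = 2.7 km ⇒ ΔT = -25.92°C; T = -12.62°C
T_parcel − T_env = -9.11 − (-12.62) = +3.51°C

+3.51°C (parcel warmer than environment)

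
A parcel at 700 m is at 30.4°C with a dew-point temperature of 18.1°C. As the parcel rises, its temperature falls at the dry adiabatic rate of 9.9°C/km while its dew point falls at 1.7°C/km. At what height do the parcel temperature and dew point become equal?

T and T_d converge at 9.9 − 1.7 = 8.2°C per km
Height above start = (30.4 − 18.1) / 8.2 = 1.5 km
LCL altitude = 700 m + 1500 m = 2200 m

2200 m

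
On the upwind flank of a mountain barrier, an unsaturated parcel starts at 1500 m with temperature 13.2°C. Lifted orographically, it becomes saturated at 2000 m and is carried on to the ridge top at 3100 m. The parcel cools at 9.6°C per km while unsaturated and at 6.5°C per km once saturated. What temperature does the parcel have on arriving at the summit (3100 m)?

1500–2000 m, dry: Δz = 0.5 km ⇒ ΔT = -4.8°C; T = 8.4°C
2000–3100 m, saturated: Δz = 1.1 km ⇒ ΔT = -7.15°C; T = 1.25°C

1.25°C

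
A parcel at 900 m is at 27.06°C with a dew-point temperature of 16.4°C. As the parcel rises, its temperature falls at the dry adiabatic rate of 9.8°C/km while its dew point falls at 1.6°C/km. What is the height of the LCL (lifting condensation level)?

T and T_d converge at 9.8 − 1.6 = 8.2°C per km
Height above start = (27.06 − 16.4) / 8.2 = 1.3 km
LCL altitude = 900 m + 1300 m = 2200 m

2200 m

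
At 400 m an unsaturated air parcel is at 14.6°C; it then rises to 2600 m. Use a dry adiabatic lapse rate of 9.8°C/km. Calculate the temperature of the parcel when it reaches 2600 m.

-6.96°C

From 400 m to 2600 m (dry adiabatic): cools by 9.8 × 2.2 = 21.56°C, giving -6.96°C.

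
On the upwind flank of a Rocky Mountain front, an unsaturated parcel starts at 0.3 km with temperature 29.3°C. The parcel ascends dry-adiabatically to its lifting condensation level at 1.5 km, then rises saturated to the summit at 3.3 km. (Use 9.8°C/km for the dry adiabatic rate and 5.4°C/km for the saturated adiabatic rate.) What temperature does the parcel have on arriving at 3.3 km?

7.82°C

From 300 m to 1500 m (dry): cools by 9.8 × 1.2 = 11.76°C, giving 17.54°C.
From 1500 m to 3300 m (saturated): cools by 5.4 × 1.8 = 9.72°C, giving 7.82°C.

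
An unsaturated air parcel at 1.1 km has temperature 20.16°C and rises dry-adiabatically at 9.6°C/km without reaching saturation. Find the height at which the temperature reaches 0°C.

3.2 km

Height above start = (20.16 − 0) / 9.6 = 2.1 km
Altitude = 1100 m + 2100 m = 3200 m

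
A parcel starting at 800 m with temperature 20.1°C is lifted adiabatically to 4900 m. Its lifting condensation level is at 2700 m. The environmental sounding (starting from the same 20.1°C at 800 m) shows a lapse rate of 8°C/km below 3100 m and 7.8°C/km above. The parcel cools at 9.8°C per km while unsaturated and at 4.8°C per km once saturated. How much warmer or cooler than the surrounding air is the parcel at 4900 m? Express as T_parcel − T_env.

Parcel:
  Dry to 2700 m: -9.8 × 1.9 km = -18.62°C, so T = 1.48°C.
  Saturated to 4900 m: -4.8 × 2.2 km = -10.56°C, so T = -9.08°C.
Environment:
  Environment, lower layer to 3100 m: -8 × 2.3 km = -18.4°C, so T = 1.7°C.
  Environment, upper layer to 4900 m: -7.8 × 1.8 km = -14.04°C, so T = -12.34°C.
T_parcel − T_env = -9.08 − (-12.34) = +3.26°C

+3.26°C (parcel warmer than environment)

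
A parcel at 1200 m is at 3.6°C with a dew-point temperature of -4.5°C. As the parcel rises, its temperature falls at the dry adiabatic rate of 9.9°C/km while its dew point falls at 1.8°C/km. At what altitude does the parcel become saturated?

T and T_d converge at 9.9 − 1.8 = 8.1°C per km
Height above start = (3.6 − (-4.5)) / 8.1 = 1 km
LCL altitude = 1200 m + 1000 m = 2200 m

2200 m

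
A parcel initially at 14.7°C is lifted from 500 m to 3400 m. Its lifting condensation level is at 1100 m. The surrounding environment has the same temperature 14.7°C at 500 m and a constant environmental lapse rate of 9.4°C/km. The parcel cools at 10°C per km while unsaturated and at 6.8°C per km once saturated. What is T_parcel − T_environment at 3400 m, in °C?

+5.62°C (parcel warmer than environment)

Parcel:
  500 → 1100 m (dry, 10°C/km): ΔT = -10 × 0.6 = -6°C → T = 8.7°C
  1100 → 3400 m (saturated, 6.8°C/km): ΔT = -6.8 × 2.3 = -15.64°C → T = -6.94°C
Environment:
  500 → 3400 m (environment, 9.4°C/km): ΔT = -9.4 × 2.9 = -27.26°C → T = -12.56°C
T_parcel − T_env = -6.94 − (-12.56) = +5.62°C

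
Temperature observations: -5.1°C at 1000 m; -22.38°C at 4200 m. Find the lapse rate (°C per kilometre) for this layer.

5.4°C/km

Γ = −ΔT/Δz = (-5.1 − (-22.38)) / (4200 − 1000) m
  = 17.28°C / 3.2 km = 5.4°C/km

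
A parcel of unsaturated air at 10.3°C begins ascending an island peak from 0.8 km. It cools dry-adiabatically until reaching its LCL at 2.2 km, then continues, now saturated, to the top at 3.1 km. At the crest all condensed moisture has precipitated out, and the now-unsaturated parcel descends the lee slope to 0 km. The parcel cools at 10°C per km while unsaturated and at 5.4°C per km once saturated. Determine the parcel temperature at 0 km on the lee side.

22.44°C

800 → 2200 m (dry, 10°C/km): ΔT = -10 × 1.4 = -14°C → T = -3.7°C
2200 → 3100 m (saturated, 5.4°C/km): ΔT = -5.4 × 0.9 = -4.86°C → T = -8.56°C
3100 → 0 m (dry descent, 10°C/km): ΔT = +10 × 3.1 = +31°C → T = 22.44°C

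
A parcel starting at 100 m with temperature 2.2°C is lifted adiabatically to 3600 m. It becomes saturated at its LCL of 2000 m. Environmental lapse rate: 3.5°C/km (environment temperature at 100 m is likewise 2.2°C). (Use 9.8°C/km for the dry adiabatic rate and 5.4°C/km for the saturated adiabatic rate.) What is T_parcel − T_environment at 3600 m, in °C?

Parcel:
  100 → 2000 m (dry, 9.8°C/km): ΔT = -9.8 × 1.9 = -18.62°C → T = -16.42°C
  2000 → 3600 m (saturated, 5.4°C/km): ΔT = -5.4 × 1.6 = -8.64°C → T = -25.06°C
Environment:
  100 → 3600 m (environment, 3.5°C/km): ΔT = -3.5 × 3.5 = -12.25°C → T = -10.05°C
T_parcel − T_env = -25.06 − (-10.05) = -15.01°C

-15.01°C (parcel cooler than environment)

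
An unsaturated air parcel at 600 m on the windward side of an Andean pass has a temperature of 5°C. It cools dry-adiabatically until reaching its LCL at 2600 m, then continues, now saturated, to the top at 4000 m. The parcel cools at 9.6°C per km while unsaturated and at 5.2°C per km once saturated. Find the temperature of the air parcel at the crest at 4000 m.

-21.48°C

600–2600 m, dry: Δz = 2 km ⇒ ΔT = -19.2°C; T = -14.2°C
2600–4000 m, saturated: Δz = 1.4 km ⇒ ΔT = -7.28°C; T = -21.48°C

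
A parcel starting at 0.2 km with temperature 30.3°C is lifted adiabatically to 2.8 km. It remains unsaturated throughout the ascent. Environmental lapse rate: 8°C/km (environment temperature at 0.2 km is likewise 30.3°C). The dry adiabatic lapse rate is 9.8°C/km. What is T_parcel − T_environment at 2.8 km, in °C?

Parcel:
  From 200 m to 2800 m (dry): cools by 9.8 × 2.6 = 25.48°C, giving 4.82°C.
Environment:
  From 200 m to 2800 m (environment): cools by 8 × 2.6 = 20.8°C, giving 9.5°C.
T_parcel − T_env = 4.82 − 9.5 = -4.68°C

-4.68°C (parcel cooler than environment)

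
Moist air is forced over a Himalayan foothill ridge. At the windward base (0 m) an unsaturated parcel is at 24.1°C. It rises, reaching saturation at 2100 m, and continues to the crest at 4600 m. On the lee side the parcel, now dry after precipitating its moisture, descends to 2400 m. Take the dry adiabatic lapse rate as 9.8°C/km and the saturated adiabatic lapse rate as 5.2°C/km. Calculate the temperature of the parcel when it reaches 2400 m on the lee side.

From 0 m to 2100 m (dry): cools by 9.8 × 2.1 = 20.58°C, giving 3.52°C.
From 2100 m to 4600 m (saturated): cools by 5.2 × 2.5 = 13°C, giving -9.48°C.
From 4600 m to 2400 m (dry descent): warms by 9.8 × 2.2 = 21.56°C, giving 12.08°C.

12.08°C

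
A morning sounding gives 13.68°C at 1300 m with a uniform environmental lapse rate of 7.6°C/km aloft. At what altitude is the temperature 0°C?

Height above start = (13.68 − 0) / 7.6 = 1.8 km
Altitude = 1300 m + 1800 m = 3100 m

3100 m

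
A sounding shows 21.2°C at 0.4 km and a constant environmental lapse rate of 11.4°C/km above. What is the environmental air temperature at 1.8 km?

400 → 1800 m (environmental, 11.4°C/km): ΔT = -11.4 × 1.4 = -15.96°C → T = 5.24°C

5.24°C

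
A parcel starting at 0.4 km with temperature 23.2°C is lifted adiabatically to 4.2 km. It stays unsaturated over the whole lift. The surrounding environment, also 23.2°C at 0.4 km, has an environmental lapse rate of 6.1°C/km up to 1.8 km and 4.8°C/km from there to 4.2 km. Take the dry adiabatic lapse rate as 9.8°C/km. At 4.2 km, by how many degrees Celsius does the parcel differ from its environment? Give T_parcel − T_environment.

Parcel:
  400–4200 m, dry: Δz = 3.8 km ⇒ ΔT = -37.24°C; T = -14.04°C
Environment:
  400–1800 m, environment, lower layer: Δz = 1.4 km ⇒ ΔT = -8.54°C; T = 14.66°C
  1800–4200 m, environment, upper layer: Δz = 2.4 km ⇒ ΔT = -11.52°C; T = 3.14°C
T_parcel − T_env = -14.04 − 3.14 = -17.18°C

-17.18°C (parcel cooler than environment)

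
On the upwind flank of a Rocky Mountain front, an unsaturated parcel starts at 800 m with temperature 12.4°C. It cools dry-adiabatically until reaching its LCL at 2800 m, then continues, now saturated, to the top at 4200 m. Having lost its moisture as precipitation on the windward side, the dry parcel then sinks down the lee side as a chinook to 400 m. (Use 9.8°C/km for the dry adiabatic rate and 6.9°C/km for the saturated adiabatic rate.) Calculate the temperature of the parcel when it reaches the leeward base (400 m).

20.38°C

Dry to 2800 m: -9.8 × 2 km = -19.6°C, so T = -7.2°C.
Saturated to 4200 m: -6.9 × 1.4 km = -9.66°C, so T = -16.86°C.
Dry descent to 400 m: +9.8 × 3.8 km = +37.24°C, so T = 20.38°C.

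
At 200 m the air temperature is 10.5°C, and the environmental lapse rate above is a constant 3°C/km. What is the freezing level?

Height above start = (10.5 − 0) / 3 = 3.5 km
Altitude = 200 m + 3500 m = 3700 m

3700 m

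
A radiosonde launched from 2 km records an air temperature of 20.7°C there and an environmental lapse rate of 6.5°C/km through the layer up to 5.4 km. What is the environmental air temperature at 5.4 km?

-1.4°C

2000 → 5400 m (environmental, 6.5°C/km): ΔT = -6.5 × 3.4 = -22.1°C → T = -1.4°C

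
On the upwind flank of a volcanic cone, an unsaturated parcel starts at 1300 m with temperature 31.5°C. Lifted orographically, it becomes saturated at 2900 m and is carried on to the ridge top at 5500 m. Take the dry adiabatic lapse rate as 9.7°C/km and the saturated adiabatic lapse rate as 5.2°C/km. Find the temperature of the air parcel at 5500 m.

2.46°C

1300 → 2900 m (dry, 9.7°C/km): ΔT = -9.7 × 1.6 = -15.52°C → T = 15.98°C
2900 → 5500 m (saturated, 5.2°C/km): ΔT = -5.2 × 2.6 = -13.52°C → T = 2.46°C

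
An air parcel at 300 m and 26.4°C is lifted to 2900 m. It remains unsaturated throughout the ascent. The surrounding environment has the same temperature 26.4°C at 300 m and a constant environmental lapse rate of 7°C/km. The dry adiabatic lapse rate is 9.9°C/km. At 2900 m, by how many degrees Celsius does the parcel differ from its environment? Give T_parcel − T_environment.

Parcel:
  300–2900 m, dry: Δz = 2.6 km ⇒ ΔT = -25.74°C; T = 0.66°C
Environment:
  300–2900 m, environment: Δz = 2.6 km ⇒ ΔT = -18.2°C; T = 8.2°C
T_parcel − T_env = 0.66 − 8.2 = -7.54°C

-7.54°C (parcel cooler than environment)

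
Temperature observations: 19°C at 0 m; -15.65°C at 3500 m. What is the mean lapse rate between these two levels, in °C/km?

Γ = −ΔT/Δz = (19 − (-15.65)) / (3500 − 0) m
  = 34.65°C / 3.5 km = 9.9°C/km

9.9°C/km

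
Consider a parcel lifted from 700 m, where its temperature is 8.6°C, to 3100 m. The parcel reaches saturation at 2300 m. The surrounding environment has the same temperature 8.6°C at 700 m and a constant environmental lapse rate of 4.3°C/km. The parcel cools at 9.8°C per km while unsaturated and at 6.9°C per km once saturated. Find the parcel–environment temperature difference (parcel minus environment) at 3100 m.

Parcel:
  700–2300 m, dry: Δz = 1.6 km ⇒ ΔT = -15.68°C; T = -7.08°C
  2300–3100 m, saturated: Δz = 0.8 km ⇒ ΔT = -5.52°C; T = -12.6°C
Environment:
  700–3100 m, environment: Δz = 2.4 km ⇒ ΔT = -10.32°C; T = -1.72°C
T_parcel − T_env = -12.6 − (-1.72) = -10.88°C

-10.88°C (parcel cooler than environment)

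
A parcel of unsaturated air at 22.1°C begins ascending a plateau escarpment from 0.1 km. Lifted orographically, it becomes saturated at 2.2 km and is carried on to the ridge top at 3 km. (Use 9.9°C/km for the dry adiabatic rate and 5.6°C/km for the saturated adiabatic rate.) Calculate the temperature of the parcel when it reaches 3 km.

-3.17°C

Dry to 2200 m: -9.9 × 2.1 km = -20.79°C, so T = 1.31°C.
Saturated to 3000 m: -5.6 × 0.8 km = -4.48°C, so T = -3.17°C.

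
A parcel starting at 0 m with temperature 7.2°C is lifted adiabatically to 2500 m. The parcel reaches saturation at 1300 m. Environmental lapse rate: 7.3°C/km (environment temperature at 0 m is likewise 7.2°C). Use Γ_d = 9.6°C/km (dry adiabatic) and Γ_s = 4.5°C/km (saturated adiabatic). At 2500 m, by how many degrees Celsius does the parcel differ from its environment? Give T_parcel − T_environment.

+0.37°C (parcel warmer than environment)

Parcel:
  From 0 m to 1300 m (dry): cools by 9.6 × 1.3 = 12.48°C, giving -5.28°C.
  From 1300 m to 2500 m (saturated): cools by 4.5 × 1.2 = 5.4°C, giving -10.68°C.
Environment:
  From 0 m to 2500 m (environment): cools by 7.3 × 2.5 = 18.25°C, giving -11.05°C.
T_parcel − T_env = -10.68 − (-11.05) = +0.37°C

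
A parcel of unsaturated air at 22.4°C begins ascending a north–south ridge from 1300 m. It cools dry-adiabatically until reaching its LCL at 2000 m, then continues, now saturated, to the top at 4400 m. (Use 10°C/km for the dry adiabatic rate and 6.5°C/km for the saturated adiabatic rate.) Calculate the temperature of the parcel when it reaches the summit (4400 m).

Dry to 2000 m: -10 × 0.7 km = -7°C, so T = 15.4°C.
Saturated to 4400 m: -6.5 × 2.4 km = -15.6°C, so T = -0.2°C.

-0.2°C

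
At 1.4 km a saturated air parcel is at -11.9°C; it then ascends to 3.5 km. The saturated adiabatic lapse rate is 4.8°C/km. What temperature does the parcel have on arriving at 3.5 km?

-21.98°C

1400 → 3500 m (saturated adiabatic, 4.8°C/km): ΔT = -4.8 × 2.1 = -10.08°C → T = -21.98°C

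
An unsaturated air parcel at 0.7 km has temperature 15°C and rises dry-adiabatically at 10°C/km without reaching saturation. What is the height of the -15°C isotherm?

Height above start = (15 − (-15)) / 10 = 3 km
Altitude = 700 m + 3000 m = 3700 m

3.7 km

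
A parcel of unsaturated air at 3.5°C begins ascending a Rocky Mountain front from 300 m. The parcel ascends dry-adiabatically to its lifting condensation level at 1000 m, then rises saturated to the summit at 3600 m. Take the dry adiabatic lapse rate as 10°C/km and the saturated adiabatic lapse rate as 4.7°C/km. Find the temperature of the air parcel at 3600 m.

-15.72°C

300–1000 m, dry: Δz = 0.7 km ⇒ ΔT = -7°C; T = -3.5°C
1000–3600 m, saturated: Δz = 2.6 km ⇒ ΔT = -12.22°C; T = -15.72°C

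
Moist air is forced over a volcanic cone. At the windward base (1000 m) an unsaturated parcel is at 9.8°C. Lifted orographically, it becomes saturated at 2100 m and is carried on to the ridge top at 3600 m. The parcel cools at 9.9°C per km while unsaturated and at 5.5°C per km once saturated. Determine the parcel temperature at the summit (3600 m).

-9.34°C

1000–2100 m, dry: Δz = 1.1 km ⇒ ΔT = -10.89°C; T = -1.09°C
2100–3600 m, saturated: Δz = 1.5 km ⇒ ΔT = -8.25°C; T = -9.34°C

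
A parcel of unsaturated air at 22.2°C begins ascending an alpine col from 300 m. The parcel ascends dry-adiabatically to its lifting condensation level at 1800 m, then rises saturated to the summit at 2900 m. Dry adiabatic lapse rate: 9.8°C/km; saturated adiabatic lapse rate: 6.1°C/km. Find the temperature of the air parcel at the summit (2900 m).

0.79°C

300–1800 m, dry: Δz = 1.5 km ⇒ ΔT = -14.7°C; T = 7.5°C
1800–2900 m, saturated: Δz = 1.1 km ⇒ ΔT = -6.71°C; T = 0.79°C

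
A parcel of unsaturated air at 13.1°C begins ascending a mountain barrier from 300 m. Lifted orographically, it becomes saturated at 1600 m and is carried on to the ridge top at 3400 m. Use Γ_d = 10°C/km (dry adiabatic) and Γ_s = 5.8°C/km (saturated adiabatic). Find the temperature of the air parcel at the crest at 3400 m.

300–1600 m, dry: Δz = 1.3 km ⇒ ΔT = -13°C; T = 0.1°C
1600–3400 m, saturated: Δz = 1.8 km ⇒ ΔT = -10.44°C; T = -10.34°C

-10.34°C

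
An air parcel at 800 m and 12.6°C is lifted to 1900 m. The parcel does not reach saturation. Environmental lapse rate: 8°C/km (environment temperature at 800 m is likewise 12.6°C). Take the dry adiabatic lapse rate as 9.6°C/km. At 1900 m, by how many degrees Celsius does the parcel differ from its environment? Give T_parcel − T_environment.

-1.76°C (parcel cooler than environment)

Parcel:
  From 800 m to 1900 m (dry): cools by 9.6 × 1.1 = 10.56°C, giving 2.04°C.
Environment:
  From 800 m to 1900 m (environment): cools by 8 × 1.1 = 8.8°C, giving 3.8°C.
T_parcel − T_env = 2.04 − 3.8 = -1.76°C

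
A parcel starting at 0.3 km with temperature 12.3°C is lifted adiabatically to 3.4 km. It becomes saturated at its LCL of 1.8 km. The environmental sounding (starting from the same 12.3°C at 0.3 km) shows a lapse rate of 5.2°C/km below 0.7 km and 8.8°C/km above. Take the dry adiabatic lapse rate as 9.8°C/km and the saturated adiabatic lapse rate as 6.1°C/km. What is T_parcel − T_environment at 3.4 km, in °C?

Parcel:
  From 300 m to 1800 m (dry): cools by 9.8 × 1.5 = 14.7°C, giving -2.4°C.
  From 1800 m to 3400 m (saturated): cools by 6.1 × 1.6 = 9.76°C, giving -12.16°C.
Environment:
  From 300 m to 700 m (environment, lower layer): cools by 5.2 × 0.4 = 2.08°C, giving 10.22°C.
  From 700 m to 3400 m (environment, upper layer): cools by 8.8 × 2.7 = 23.76°C, giving -13.54°C.
T_parcel − T_env = -12.16 − (-13.54) = +1.38°C

+1.38°C (parcel warmer than environment)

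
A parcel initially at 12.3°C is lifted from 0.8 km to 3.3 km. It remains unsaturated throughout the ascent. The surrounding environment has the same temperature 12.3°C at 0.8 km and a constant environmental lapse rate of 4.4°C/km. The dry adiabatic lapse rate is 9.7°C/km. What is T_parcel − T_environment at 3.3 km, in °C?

Parcel:
  800 → 3300 m (dry, 9.7°C/km): ΔT = -9.7 × 2.5 = -24.25°C → T = -11.95°C
Environment:
  800 → 3300 m (environment, 4.4°C/km): ΔT = -4.4 × 2.5 = -11°C → T = 1.3°C
T_parcel − T_env = -11.95 − 1.3 = -13.25°C

-13.25°C (parcel cooler than environment)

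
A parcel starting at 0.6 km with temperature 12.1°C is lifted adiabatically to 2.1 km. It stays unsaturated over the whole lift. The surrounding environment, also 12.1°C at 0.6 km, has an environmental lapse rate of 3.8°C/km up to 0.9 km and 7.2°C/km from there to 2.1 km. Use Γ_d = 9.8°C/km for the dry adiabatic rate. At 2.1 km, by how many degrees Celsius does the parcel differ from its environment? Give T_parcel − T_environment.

-4.92°C (parcel cooler than environment)

Parcel:
  600 → 2100 m (dry, 9.8°C/km): ΔT = -9.8 × 1.5 = -14.7°C → T = -2.6°C
Environment:
  600 → 900 m (environment, lower layer, 3.8°C/km): ΔT = -3.8 × 0.3 = -1.14°C → T = 10.96°C
  900 → 2100 m (environment, upper layer, 7.2°C/km): ΔT = -7.2 × 1.2 = -8.64°C → T = 2.32°C
T_parcel − T_env = -2.6 − 2.32 = -4.92°C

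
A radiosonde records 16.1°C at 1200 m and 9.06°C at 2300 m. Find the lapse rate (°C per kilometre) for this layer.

6.4°C/km

Γ = −ΔT/Δz = (16.1 − 9.06) / (2300 − 1200) m
  = 7.04°C / 1.1 km = 6.4°C/km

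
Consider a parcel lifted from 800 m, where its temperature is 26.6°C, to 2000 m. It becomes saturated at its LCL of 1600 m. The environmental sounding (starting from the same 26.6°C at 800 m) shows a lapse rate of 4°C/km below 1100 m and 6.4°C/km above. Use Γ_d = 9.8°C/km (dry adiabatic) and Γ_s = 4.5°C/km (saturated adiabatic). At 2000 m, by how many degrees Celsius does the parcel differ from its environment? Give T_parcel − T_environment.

Parcel:
  From 800 m to 1600 m (dry): cools by 9.8 × 0.8 = 7.84°C, giving 18.76°C.
  From 1600 m to 2000 m (saturated): cools by 4.5 × 0.4 = 1.8°C, giving 16.96°C.
Environment:
  From 800 m to 1100 m (environment, lower layer): cools by 4 × 0.3 = 1.2°C, giving 25.4°C.
  From 1100 m to 2000 m (environment, upper layer): cools by 6.4 × 0.9 = 5.76°C, giving 19.64°C.
T_parcel − T_env = 16.96 − 19.64 = -2.68°C

-2.68°C (parcel cooler than environment)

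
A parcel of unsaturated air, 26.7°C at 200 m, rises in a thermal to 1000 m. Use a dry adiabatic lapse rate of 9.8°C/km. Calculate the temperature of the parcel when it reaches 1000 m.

18.86°C

From 200 m to 1000 m (dry adiabatic): cools by 9.8 × 0.8 = 7.84°C, giving 18.86°C.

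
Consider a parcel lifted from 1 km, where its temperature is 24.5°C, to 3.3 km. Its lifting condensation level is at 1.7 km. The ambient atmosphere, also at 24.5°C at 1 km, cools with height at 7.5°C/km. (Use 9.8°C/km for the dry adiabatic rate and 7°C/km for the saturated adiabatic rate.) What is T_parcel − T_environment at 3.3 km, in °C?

-0.81°C (parcel cooler than environment)

Parcel:
  Dry to 1700 m: -9.8 × 0.7 km = -6.86°C, so T = 17.64°C.
  Saturated to 3300 m: -7 × 1.6 km = -11.2°C, so T = 6.44°C.
Environment:
  Environment to 3300 m: -7.5 × 2.3 km = -17.25°C, so T = 7.25°C.
T_parcel − T_env = 6.44 − 7.25 = -0.81°C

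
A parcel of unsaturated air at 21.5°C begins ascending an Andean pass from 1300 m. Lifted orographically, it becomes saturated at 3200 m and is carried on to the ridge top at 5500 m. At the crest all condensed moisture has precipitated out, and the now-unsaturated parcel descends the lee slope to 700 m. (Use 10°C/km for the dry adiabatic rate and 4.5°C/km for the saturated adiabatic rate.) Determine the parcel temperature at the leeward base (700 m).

1300 → 3200 m (dry, 10°C/km): ΔT = -10 × 1.9 = -19°C → T = 2.5°C
3200 → 5500 m (saturated, 4.5°C/km): ΔT = -4.5 × 2.3 = -10.35°C → T = -7.85°C
5500 → 700 m (dry descent, 10°C/km): ΔT = +10 × 4.8 = +48°C → T = 40.15°C

40.15°C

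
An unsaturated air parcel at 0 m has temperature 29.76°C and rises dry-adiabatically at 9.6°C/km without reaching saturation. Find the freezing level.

Height above start = (29.76 − 0) / 9.6 = 3.1 km
Altitude = 0 m + 3100 m = 3100 m

3100 m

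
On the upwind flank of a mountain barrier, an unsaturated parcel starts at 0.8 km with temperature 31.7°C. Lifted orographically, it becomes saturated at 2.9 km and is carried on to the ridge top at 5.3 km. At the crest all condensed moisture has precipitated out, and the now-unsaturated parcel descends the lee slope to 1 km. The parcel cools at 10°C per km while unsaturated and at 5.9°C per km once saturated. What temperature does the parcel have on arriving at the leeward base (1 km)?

39.54°C

From 800 m to 2900 m (dry): cools by 10 × 2.1 = 21°C, giving 10.7°C.
From 2900 m to 5300 m (saturated): cools by 5.9 × 2.4 = 14.16°C, giving -3.46°C.
From 5300 m to 1000 m (dry descent): warms by 10 × 4.3 = 43°C, giving 39.54°C.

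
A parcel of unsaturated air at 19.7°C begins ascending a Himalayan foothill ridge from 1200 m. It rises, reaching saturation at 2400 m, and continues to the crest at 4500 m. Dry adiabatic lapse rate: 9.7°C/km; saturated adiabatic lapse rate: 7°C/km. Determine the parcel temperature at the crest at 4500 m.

-6.64°C

Dry to 2400 m: -9.7 × 1.2 km = -11.64°C, so T = 8.06°C.
Saturated to 4500 m: -7 × 2.1 km = -14.7°C, so T = -6.64°C.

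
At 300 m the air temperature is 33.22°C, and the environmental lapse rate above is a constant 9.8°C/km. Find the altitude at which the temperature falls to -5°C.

Height above start = (33.22 − (-5)) / 9.8 = 3.9 km
Altitude = 300 m + 3900 m = 4200 m

4200 m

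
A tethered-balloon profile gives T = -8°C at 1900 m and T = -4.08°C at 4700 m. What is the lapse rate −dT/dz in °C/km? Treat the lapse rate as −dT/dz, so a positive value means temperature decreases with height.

-1.4°C/km

Γ = −ΔT/Δz = (-8 − (-4.08)) / (4700 − 1900) m
  = -3.92°C / 2.8 km = -1.4°C/km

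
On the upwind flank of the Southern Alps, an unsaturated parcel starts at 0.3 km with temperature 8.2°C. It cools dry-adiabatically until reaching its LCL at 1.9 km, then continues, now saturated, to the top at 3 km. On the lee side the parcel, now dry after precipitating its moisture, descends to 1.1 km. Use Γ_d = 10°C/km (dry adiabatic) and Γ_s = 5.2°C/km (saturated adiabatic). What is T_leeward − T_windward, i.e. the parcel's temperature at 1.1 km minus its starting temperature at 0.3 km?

300 → 1900 m (dry, 10°C/km): ΔT = -10 × 1.6 = -16°C → T = -7.8°C
1900 → 3000 m (saturated, 5.2°C/km): ΔT = -5.2 × 1.1 = -5.72°C → T = -13.52°C
3000 → 1100 m (dry descent, 10°C/km): ΔT = +10 × 1.9 = +19°C → T = 5.48°C
Net change vs windward start: 5.48 − 8.2 = -2.72°C

-2.72°C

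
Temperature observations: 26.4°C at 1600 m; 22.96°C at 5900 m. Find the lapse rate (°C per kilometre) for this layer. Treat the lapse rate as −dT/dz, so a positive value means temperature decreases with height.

Γ = −ΔT/Δz = (26.4 − 22.96) / (5900 − 1600) m
  = 3.44°C / 4.3 km = 0.8°C/km

0.8°C/km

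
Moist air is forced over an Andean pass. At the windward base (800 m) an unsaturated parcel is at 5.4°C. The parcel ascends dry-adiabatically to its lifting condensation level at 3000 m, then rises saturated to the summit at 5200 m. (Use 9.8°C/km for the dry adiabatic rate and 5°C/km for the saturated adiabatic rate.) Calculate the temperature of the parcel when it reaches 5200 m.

-27.16°C

Dry to 3000 m: -9.8 × 2.2 km = -21.56°C, so T = -16.16°C.
Saturated to 5200 m: -5 × 2.2 km = -11°C, so T = -27.16°C.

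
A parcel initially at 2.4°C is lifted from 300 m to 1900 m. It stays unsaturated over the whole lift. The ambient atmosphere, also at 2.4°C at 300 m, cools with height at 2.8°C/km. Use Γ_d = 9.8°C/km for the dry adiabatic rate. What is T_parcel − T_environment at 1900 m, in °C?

Parcel:
  300 → 1900 m (dry, 9.8°C/km): ΔT = -9.8 × 1.6 = -15.68°C → T = -13.28°C
Environment:
  300 → 1900 m (environment, 2.8°C/km): ΔT = -2.8 × 1.6 = -4.48°C → T = -2.08°C
T_parcel − T_env = -13.28 − (-2.08) = -11.2°C

-11.2°C (parcel cooler than environment)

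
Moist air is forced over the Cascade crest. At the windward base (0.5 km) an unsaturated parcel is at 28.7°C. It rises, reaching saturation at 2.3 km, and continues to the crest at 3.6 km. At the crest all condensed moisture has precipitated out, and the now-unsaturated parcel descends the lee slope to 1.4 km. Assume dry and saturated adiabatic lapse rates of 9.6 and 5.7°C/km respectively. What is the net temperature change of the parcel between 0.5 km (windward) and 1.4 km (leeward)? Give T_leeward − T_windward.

500 → 2300 m (dry, 9.6°C/km): ΔT = -9.6 × 1.8 = -17.28°C → T = 11.42°C
2300 → 3600 m (saturated, 5.7°C/km): ΔT = -5.7 × 1.3 = -7.41°C → T = 4.01°C
3600 → 1400 m (dry descent, 9.6°C/km): ΔT = +9.6 × 2.2 = +21.12°C → T = 25.13°C
Net change vs windward start: 25.13 − 28.7 = -3.57°C

-3.57°C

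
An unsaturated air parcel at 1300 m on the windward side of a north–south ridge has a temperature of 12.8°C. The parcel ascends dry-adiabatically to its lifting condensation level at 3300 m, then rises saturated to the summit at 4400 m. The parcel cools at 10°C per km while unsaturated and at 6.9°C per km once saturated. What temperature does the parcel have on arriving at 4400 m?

From 1300 m to 3300 m (dry): cools by 10 × 2 = 20°C, giving -7.2°C.
From 3300 m to 4400 m (saturated): cools by 6.9 × 1.1 = 7.59°C, giving -14.79°C.

-14.79°C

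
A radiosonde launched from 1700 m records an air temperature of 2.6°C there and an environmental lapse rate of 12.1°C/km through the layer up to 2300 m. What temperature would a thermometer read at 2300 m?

-4.66°C

Environmental to 2300 m: -12.1 × 0.6 km = -7.26°C, so T = -4.66°C.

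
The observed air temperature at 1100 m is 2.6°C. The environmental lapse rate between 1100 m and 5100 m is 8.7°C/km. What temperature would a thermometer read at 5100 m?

1100 → 5100 m (environmental, 8.7°C/km): ΔT = -8.7 × 4 = -34.8°C → T = -32.2°C

-32.2°C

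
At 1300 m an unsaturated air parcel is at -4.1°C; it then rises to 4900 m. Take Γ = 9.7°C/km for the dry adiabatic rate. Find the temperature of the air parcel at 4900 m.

1300–4900 m, dry adiabatic: Δz = 3.6 km ⇒ ΔT = -34.92°C; T = -39.02°C

-39.02°C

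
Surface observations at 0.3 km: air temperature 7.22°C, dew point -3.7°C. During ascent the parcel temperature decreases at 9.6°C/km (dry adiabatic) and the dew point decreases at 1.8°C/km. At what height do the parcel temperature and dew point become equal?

1.7 km

T and T_d converge at 9.6 − 1.8 = 7.8°C per km
Height above start = (7.22 − (-3.7)) / 7.8 = 1.4 km
LCL altitude = 300 m + 1400 m = 1700 m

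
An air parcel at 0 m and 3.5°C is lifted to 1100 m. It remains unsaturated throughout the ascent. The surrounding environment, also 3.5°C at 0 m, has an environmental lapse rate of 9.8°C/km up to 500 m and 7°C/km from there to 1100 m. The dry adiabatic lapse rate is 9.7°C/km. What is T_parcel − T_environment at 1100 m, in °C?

-1.57°C (parcel cooler than environment)

Parcel:
  0–1100 m, dry: Δz = 1.1 km ⇒ ΔT = -10.67°C; T = -7.17°C
Environment:
  0–500 m, environment, lower layer: Δz = 0.5 km ⇒ ΔT = -4.9°C; T = -1.4°C
  500–1100 m, environment, upper layer: Δz = 0.6 km ⇒ ΔT = -4.2°C; T = -5.6°C
T_parcel − T_env = -7.17 − (-5.6) = -1.57°C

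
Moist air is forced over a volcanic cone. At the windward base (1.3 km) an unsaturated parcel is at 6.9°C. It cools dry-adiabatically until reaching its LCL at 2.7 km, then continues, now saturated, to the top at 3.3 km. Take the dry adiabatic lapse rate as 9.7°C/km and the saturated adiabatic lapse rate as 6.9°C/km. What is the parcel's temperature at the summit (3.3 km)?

1300–2700 m, dry: Δz = 1.4 km ⇒ ΔT = -13.58°C; T = -6.68°C
2700–3300 m, saturated: Δz = 0.6 km ⇒ ΔT = -4.14°C; T = -10.82°C

-10.82°C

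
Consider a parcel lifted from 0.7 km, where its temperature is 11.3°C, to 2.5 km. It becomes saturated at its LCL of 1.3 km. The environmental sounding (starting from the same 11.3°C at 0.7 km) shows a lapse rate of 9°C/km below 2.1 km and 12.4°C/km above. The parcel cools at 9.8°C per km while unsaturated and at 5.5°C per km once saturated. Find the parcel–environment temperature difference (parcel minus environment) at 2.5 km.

+5.08°C (parcel warmer than environment)

Parcel:
  700–1300 m, dry: Δz = 0.6 km ⇒ ΔT = -5.88°C; T = 5.42°C
  1300–2500 m, saturated: Δz = 1.2 km ⇒ ΔT = -6.6°C; T = -1.18°C
Environment:
  700–2100 m, environment, lower layer: Δz = 1.4 km ⇒ ΔT = -12.6°C; T = -1.3°C
  2100–2500 m, environment, upper layer: Δz = 0.4 km ⇒ ΔT = -4.96°C; T = -6.26°C
T_parcel − T_env = -1.18 − (-6.26) = +5.08°C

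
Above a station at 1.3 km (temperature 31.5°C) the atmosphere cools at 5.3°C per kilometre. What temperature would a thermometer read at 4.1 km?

Environmental to 4100 m: -5.3 × 2.8 km = -14.84°C, so T = 16.66°C.

16.66°C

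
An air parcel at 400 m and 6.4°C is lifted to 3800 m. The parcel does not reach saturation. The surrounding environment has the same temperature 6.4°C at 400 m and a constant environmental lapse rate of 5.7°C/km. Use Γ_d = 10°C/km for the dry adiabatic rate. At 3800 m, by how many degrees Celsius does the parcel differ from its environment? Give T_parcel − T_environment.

Parcel:
  Dry to 3800 m: -10 × 3.4 km = -34°C, so T = -27.6°C.
Environment:
  Environment to 3800 m: -5.7 × 3.4 km = -19.38°C, so T = -12.98°C.
T_parcel − T_env = -27.6 − (-12.98) = -14.62°C

-14.62°C (parcel cooler than environment)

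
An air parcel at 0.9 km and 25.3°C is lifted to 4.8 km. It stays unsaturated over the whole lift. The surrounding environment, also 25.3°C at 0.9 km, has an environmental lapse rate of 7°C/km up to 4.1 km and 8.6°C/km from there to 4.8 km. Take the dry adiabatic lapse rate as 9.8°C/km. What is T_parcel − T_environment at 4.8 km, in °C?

-9.8°C (parcel cooler than environment)

Parcel:
  900–4800 m, dry: Δz = 3.9 km ⇒ ΔT = -38.22°C; T = -12.92°C
Environment:
  900–4100 m, environment, lower layer: Δz = 3.2 km ⇒ ΔT = -22.4°C; T = 2.9°C
  4100–4800 m, environment, upper layer: Δz = 0.7 km ⇒ ΔT = -6.02°C; T = -3.12°C
T_parcel − T_env = -12.92 − (-3.12) = -9.8°C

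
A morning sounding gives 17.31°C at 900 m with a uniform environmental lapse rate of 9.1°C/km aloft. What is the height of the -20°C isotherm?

5000 m

Height above start = (17.31 − (-20)) / 9.1 = 4.1 km
Altitude = 900 m + 4100 m = 5000 m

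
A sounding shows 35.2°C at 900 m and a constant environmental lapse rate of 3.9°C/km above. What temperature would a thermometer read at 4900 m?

19.6°C

From 900 m to 4900 m (environmental): cools by 3.9 × 4 = 15.6°C, giving 19.6°C.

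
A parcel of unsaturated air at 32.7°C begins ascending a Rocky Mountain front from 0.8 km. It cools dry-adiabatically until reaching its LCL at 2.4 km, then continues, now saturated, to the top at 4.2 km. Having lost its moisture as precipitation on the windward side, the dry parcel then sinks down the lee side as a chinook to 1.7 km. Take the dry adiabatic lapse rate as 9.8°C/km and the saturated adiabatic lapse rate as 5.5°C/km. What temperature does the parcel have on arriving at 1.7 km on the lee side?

Dry to 2400 m: -9.8 × 1.6 km = -15.68°C, so T = 17.02°C.
Saturated to 4200 m: -5.5 × 1.8 km = -9.9°C, so T = 7.12°C.
Dry descent to 1700 m: +9.8 × 2.5 km = +24.5°C, so T = 31.62°C.

31.62°C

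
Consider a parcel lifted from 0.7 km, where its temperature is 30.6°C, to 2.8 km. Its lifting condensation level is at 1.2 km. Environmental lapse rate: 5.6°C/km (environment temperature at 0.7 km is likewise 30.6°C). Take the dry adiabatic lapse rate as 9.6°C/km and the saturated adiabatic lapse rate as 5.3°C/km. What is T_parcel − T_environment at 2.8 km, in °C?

Parcel:
  From 700 m to 1200 m (dry): cools by 9.6 × 0.5 = 4.8°C, giving 25.8°C.
  From 1200 m to 2800 m (saturated): cools by 5.3 × 1.6 = 8.48°C, giving 17.32°C.
Environment:
  From 700 m to 2800 m (environment): cools by 5.6 × 2.1 = 11.76°C, giving 18.84°C.
T_parcel − T_env = 17.32 − 18.84 = -1.52°C

-1.52°C (parcel cooler than environment)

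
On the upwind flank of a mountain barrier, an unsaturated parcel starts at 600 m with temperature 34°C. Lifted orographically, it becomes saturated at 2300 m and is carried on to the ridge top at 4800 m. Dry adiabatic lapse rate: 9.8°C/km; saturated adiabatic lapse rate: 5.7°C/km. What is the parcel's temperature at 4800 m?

3.09°C

600 → 2300 m (dry, 9.8°C/km): ΔT = -9.8 × 1.7 = -16.66°C → T = 17.34°C
2300 → 4800 m (saturated, 5.7°C/km): ΔT = -5.7 × 2.5 = -14.25°C → T = 3.09°C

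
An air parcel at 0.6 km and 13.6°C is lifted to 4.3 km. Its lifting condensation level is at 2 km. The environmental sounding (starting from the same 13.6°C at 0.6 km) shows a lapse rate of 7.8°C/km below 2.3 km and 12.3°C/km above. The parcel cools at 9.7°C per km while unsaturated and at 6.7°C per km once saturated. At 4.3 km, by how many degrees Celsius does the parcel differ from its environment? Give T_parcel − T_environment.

+8.87°C (parcel warmer than environment)

Parcel:
  600–2000 m, dry: Δz = 1.4 km ⇒ ΔT = -13.58°C; T = 0.02°C
  2000–4300 m, saturated: Δz = 2.3 km ⇒ ΔT = -15.41°C; T = -15.39°C
Environment:
  600–2300 m, environment, lower layer: Δz = 1.7 km ⇒ ΔT = -13.26°C; T = 0.34°C
  2300–4300 m, environment, upper layer: Δz = 2 km ⇒ ΔT = -24.6°C; T = -24.26°C
T_parcel − T_env = -15.39 − (-24.26) = +8.87°C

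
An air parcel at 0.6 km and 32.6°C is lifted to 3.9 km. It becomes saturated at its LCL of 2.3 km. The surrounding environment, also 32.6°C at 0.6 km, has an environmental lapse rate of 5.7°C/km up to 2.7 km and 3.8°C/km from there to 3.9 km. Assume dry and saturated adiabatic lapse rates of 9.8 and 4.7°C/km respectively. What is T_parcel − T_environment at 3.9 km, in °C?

Parcel:
  Dry to 2300 m: -9.8 × 1.7 km = -16.66°C, so T = 15.94°C.
  Saturated to 3900 m: -4.7 × 1.6 km = -7.52°C, so T = 8.42°C.
Environment:
  Environment, lower layer to 2700 m: -5.7 × 2.1 km = -11.97°C, so T = 20.63°C.
  Environment, upper layer to 3900 m: -3.8 × 1.2 km = -4.56°C, so T = 16.07°C.
T_parcel − T_env = 8.42 − 16.07 = -7.65°C

-7.65°C (parcel cooler than environment)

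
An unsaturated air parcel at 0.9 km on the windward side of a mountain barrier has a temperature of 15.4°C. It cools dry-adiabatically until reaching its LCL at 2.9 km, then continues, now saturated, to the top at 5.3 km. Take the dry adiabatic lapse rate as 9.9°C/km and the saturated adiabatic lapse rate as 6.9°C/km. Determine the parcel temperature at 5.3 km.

Dry to 2900 m: -9.9 × 2 km = -19.8°C, so T = -4.4°C.
Saturated to 5300 m: -6.9 × 2.4 km = -16.56°C, so T = -20.96°C.

-20.96°C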